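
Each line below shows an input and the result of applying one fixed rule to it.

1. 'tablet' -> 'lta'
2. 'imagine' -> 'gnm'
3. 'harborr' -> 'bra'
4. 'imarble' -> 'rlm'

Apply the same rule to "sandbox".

In each case the input is transformed by: keep every other character starting from the second (positions 2nd, 4th, 6th, ...), then move the first character to the end.
Starting from "sandbox": after the first operation, "ado"; after the second, "doa".

doa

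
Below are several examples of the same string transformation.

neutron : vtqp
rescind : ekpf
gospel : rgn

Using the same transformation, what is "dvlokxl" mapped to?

qmzn

Rule — delete the first 3 characters, then shift every letter 2 places forward in the alphabet (wrapping around).
Working it through for "dvlokxl": intermediate "okxl", final "qmzn".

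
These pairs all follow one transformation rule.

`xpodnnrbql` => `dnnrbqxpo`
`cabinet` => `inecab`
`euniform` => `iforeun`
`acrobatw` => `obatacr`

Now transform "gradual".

duagra

The rule is to delete the last character, then move the first 3 characters to the end (rotate left by 3).
For "gradual", step one produces "gradua"; step two turns that into "duagra".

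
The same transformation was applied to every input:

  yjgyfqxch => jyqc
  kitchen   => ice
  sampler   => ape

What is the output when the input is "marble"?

abe

Rule — keep every other character starting from the second (positions 2nd, 4th, 6th, ...).
So "marble" becomes "abe".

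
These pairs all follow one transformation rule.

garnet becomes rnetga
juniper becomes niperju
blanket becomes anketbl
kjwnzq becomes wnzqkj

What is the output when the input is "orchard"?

In each case the input is transformed by: move the first 2 characters to the end (rotate left by 2).
"orchard" → "chardor".

chardor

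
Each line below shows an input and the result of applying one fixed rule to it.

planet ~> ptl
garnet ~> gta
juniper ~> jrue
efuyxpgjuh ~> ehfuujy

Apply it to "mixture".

Looking at the pairs, the operation is to take characters alternately from the front and the back (1st, last, 2nd, 2nd-last, ...), then delete the last 3 characters.
"mixture" → "meirxut" → "meir".

meir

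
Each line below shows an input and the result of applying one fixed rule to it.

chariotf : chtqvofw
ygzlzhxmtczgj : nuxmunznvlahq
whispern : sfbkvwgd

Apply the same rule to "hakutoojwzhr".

Looking at the pairs, the operation is to shift every letter 12 places backward in the alphabet (wrapping around), then move the last 3 characters to the front (rotate right by 3).
Doing the same to "hakutoojwzhr": "nvfvoyihccxk".
(Check on "whispern": → "kvwgdsfb" → "sfbkvwgd" ✓)

nvfvoyihccxk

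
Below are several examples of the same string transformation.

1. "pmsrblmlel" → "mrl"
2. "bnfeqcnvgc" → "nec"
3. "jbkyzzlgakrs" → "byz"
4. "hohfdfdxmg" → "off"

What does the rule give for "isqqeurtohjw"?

The pattern: keep every other character starting from the second (positions 2nd, 4th, 6th, ...), then keep only the first 3 characters.
Applying that to "isqqeurtohjw" gives "squ".

squ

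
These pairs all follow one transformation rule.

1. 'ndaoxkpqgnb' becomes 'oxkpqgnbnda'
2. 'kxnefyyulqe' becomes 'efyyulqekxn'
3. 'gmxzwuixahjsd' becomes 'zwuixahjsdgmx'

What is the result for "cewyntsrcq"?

yntsrcqcew

The pattern: move the first 3 characters to the end (rotate left by 3).
Doing the same to "cewyntsrcq": "yntsrcqcew".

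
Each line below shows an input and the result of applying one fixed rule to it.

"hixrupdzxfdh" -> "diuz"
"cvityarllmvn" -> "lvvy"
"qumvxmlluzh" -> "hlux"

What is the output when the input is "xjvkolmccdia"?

cijo

The transformation: keep one character in every 3, starting at position 2 (positions 2nd, 5th, 8th, ...), then sort the characters into alphabetical order.
Starting from "xjvkolmccdia": after the first operation, "joci"; after the second, "cijo".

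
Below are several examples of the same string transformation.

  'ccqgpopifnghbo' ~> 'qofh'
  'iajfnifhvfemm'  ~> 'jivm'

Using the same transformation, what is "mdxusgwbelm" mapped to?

xge

Each output is the input with this applied: keep one character in every 3, starting at position 3 (positions 3rd, 6th, 9th, ...).
For "mdxusgwbelm" the result is "xge".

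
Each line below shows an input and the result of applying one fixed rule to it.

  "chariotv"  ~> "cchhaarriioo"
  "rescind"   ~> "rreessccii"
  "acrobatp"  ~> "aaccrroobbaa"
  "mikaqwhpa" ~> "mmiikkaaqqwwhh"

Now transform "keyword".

The rule is to delete the last 2 characters, then double every character.
Working it through for "keyword": intermediate "keywo", final "kkeeyywwoo".

kkeeyywwoo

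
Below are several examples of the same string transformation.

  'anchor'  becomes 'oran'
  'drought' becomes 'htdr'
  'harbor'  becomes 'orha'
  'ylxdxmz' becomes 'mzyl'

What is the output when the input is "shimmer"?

Each output is the input with this applied: move the last 2 characters to the front (rotate right by 2), then keep only the first 4 characters.
Applying both steps to "shimmer": "ershimm", then "ersh".

ersh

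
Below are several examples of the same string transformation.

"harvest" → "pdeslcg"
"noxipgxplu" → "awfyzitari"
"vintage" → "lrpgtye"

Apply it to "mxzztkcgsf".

rdqxikkevn

The rule is to move the last 3 characters to the front (rotate right by 3), then shift every letter 11 places forward in the alphabet (wrapping around).
For "mxzztkcgsf", step one produces "gsfmxzztkc"; step two turns that into "rdqxikkevn".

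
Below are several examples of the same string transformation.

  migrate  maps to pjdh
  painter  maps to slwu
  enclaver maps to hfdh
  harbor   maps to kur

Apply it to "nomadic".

qpgf

The rule is to keep every other character starting from the first (positions 1st, 3rd, 5th, ...), then shift every letter 3 places forward in the alphabet (wrapping around).
Working it through for "nomadic": intermediate "nmdc", final "qpgf".
(Check on "migrate": → "mgae" → "pjdh" ✓)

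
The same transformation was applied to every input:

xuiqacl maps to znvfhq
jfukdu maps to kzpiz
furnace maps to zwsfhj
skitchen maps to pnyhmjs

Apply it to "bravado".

The transformation: delete the first character, then shift every letter 5 places forward in the alphabet (wrapping around).
On "bravado": the first step gives "ravado", and the second then gives "wfafit".

wfafit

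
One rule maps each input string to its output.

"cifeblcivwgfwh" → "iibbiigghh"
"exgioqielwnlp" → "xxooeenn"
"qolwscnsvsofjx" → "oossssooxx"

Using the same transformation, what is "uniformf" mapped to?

nnooff

The rule is to keep one character in every 3, starting at position 2 (positions 2nd, 5th, 8th, ...), then double every character.
On "uniformf": the first step gives "nof", and the second then gives "nnooff".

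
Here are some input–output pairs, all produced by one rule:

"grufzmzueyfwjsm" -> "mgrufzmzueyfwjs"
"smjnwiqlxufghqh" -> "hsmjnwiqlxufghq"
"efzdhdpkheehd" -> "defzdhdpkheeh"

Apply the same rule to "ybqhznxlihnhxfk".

kybqhznxlihnhxf

What's happening: move the last character to the front.
Doing the same to "ybqhznxlihnhxfk": "kybqhznxlihnhxf".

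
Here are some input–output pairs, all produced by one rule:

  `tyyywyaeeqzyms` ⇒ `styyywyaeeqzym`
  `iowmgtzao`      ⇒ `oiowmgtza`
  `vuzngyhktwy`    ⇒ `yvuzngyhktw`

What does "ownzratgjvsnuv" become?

The transformation: move the last character to the front.
Applying that to "ownzratgjvsnuv" gives "vownzratgjvsnu".

vownzratgjvsnu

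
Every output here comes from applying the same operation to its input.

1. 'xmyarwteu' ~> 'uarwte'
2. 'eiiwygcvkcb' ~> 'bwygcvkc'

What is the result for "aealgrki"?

ilgrk

The pattern: delete the first 3 characters, then move the last character to the front.
On "aealgrki": the first step gives "lgrki", and the second then gives "ilgrk".
(Check on "xmyarwteu": → "arwteu" → "uarwte" ✓)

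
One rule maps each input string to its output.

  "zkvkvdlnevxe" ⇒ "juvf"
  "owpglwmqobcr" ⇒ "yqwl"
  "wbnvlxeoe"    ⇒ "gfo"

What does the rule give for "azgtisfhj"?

kdp

The pattern: keep one character in every 3, starting at position 1 (positions 1st, 4th, 7th, ...), then shift every letter 10 places forward in the alphabet (wrapping around).
Working it through for "azgtisfhj": intermediate "atf", final "kdp".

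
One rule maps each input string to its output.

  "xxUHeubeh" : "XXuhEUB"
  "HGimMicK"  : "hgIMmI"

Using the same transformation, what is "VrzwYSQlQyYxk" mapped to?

vRZWysqLqYy

Rule — flip the case of every letter, then delete the last 2 characters.
For "VrzwYSQlQyYxk", step one produces "vRZWysqLqYyXK"; step two turns that into "vRZWysqLqYy".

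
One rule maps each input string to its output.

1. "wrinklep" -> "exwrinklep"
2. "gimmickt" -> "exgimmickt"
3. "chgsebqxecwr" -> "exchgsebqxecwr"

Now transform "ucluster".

exucluster

Each output is the input with this applied: prepend "ex".
For "ucluster" the result is "exucluster".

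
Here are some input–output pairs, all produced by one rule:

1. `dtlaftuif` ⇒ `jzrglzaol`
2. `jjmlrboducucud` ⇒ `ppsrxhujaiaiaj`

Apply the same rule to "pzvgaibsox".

Each output is the input with this applied: shift every letter 6 places forward in the alphabet (wrapping around).
For "pzvgaibsox" the result is "vfbmgohyud".

vfbmgohyud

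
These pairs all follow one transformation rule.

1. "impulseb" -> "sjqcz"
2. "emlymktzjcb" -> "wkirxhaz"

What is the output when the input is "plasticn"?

The pattern: shift every letter 2 places backward in the alphabet (wrapping around), then delete the first 3 characters.
For "plasticn", step one produces "njyqrgal"; step two turns that into "qrgal".

qrgal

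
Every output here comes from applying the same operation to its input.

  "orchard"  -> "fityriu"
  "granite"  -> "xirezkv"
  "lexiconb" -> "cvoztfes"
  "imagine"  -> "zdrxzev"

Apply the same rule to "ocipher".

In each case the input is transformed by: shift every letter 9 places backward in the alphabet (wrapping around).
For "ocipher" the result is "ftzgyvi".

ftzgyvi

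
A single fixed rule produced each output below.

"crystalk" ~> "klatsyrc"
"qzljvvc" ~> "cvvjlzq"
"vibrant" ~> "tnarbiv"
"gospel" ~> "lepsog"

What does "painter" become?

Rule — reverse the string.
For "painter" the result is "retniap".

retniap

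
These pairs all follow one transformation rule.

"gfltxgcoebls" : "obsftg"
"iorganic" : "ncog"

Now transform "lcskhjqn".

Rule — keep every other character starting from the second (positions 2nd, 4th, 6th, ...), then swap the front and back halves of the string.
On "lcskhjqn": the first step gives "ckjn", and the second then gives "jnck".

jnck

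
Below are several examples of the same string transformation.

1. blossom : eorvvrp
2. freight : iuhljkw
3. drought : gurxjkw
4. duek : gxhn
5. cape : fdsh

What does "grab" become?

The transformation: shift every letter 3 places forward in the alphabet (wrapping around).
So "grab" becomes "jude".

jude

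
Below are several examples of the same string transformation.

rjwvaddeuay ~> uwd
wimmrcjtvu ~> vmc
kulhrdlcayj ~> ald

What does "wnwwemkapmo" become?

Looking at the pairs, the operation is to keep one character in every 3, starting at position 3 (positions 3rd, 6th, 9th, ...), then move the last character to the front.
So "wnwwemkapmo" becomes "pwm".

pwm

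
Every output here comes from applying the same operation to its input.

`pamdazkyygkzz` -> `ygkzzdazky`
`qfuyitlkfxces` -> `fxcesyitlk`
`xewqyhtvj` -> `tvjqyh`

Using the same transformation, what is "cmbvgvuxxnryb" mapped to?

xnrybvgvux

Looking at the pairs, the operation is to delete the first 3 characters, then swap the front and back halves of the string.
"cmbvgvuxxnryb" → "vgvuxxnryb" → "xnrybvgvux".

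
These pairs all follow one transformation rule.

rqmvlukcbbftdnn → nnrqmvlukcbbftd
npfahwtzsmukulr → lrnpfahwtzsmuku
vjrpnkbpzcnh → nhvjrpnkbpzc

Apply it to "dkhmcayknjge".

gedkhmcayknj

In each case the input is transformed by: move the last 2 characters to the front (rotate right by 2).
Applying that to "dkhmcayknjge" gives "gedkhmcayknj".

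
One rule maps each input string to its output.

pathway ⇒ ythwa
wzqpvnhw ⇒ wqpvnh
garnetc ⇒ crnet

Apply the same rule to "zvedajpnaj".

jedajpna

The transformation: delete the first 2 characters, then move the last character to the front.
Doing the same to "zvedajpnaj": "jedajpna".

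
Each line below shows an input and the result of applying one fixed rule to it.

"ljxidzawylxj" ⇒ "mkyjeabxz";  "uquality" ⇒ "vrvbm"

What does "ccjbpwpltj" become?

The rule is to delete the last 3 characters, then shift every letter 1 place forward in the alphabet (wrapping around).
For "ccjbpwpltj", step one produces "ccjbpwp"; step two turns that into "ddkcqxq".

ddkcqxq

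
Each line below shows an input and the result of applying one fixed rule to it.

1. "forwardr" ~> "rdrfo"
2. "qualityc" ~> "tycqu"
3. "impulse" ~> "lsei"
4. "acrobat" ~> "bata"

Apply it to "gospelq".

In each case the input is transformed by: move the last 3 characters to the front (rotate right by 3), then delete the last 3 characters.
Starting from "gospelq": after the first operation, "elqgosp"; after the second, "elqg".

elqg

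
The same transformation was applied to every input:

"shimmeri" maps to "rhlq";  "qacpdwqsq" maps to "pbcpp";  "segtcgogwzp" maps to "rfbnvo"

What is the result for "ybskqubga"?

xrpaz

The pattern: shift every letter 1 place backward in the alphabet (wrapping around), then keep every other character starting from the first (positions 1st, 3rd, 5th, ...).
For "ybskqubga", step one produces "xarjptafz"; step two turns that into "xrpaz".
(Check on "segtcgogwzp": → "rdfsbfnfvyo" → "rfbnvo" ✓)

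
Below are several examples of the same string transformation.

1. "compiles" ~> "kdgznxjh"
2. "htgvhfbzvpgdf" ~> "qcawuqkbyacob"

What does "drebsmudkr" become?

In each case the input is transformed by: shift every letter 5 places backward in the alphabet (wrapping around), then move the first 3 characters to the end (rotate left by 3).
So "drebsmudkr" becomes "wnhpyfmymz".
(Check on "compiles": → "xjhkdgzn" → "kdgznxjh" ✓)

wnhpyfmymz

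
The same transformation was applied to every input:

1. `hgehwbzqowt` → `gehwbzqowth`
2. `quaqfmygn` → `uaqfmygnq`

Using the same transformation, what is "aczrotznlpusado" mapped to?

In each case the input is transformed by: move the first character to the end.
Doing the same to "aczrotznlpusado": "czrotznlpusadoa".

czrotznlpusadoa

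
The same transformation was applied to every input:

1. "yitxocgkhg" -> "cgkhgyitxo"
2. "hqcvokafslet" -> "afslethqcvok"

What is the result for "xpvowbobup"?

The rule is to swap the front and back halves of the string.
On "xpvowbobup" that produces "bobupxpvow".

bobupxpvow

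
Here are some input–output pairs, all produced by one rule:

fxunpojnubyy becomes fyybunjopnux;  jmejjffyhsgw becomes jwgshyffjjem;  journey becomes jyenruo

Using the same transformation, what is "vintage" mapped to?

In each case the input is transformed by: reverse the string, then move the last character to the front.
For "vintage", step one produces "egatniv"; step two turns that into "vegatni".

vegatni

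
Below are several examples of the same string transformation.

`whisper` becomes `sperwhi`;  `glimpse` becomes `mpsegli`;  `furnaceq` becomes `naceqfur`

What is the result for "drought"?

The rule is to move the first 3 characters to the end (rotate left by 3).
On "drought" that produces "ughtdro".

ughtdro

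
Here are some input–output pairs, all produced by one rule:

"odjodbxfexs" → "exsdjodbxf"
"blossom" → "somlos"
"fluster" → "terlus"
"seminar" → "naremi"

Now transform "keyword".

ordeyw

Looking at the pairs, the operation is to delete the first character, then move the last 3 characters to the front (rotate right by 3).
Applying both steps to "keyword": "eyword", then "ordeyw".
(Check on "fluster": → "luster" → "terlus" ✓)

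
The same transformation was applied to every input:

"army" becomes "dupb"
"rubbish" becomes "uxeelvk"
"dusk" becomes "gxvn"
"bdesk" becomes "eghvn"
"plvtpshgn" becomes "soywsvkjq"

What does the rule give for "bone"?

erqh

Looking at the pairs, the operation is to shift every letter 3 places forward in the alphabet (wrapping around).
Applying that to "bone" gives "erqh".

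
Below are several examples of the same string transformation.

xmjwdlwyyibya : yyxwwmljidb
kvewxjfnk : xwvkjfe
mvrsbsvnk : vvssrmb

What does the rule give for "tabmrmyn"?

What's happening: delete the last 2 characters, then sort the characters into reverse alphabetical order.
Applying both steps to "tabmrmyn": "tabmrm", then "trmmba".

trmmba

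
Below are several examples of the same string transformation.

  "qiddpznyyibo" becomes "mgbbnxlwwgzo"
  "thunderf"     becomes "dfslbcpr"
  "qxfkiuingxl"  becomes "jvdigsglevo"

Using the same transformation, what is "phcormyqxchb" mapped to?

zfampkwovafn

Rule — swap the first and last characters, then shift every letter 2 places backward in the alphabet (wrapping around).
Applying both steps to "phcormyqxchb": "bhcormyqxchp", then "zfampkwovafn".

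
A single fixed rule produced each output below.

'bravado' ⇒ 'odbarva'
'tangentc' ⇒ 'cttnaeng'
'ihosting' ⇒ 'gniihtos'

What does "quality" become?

In each case the input is transformed by: move the last character to the front, then take characters alternately from the front and the back (1st, last, 2nd, 2nd-last, ...).
For "quality", step one produces "yqualit"; step two turns that into "ytqiula".
(Check on "ihosting": → "gihostin" → "gniihtos" ✓)

ytqiula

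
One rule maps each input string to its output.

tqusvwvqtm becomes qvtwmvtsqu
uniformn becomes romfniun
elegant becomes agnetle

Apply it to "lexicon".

Looking at the pairs, the operation is to move the last 3 characters to the front (rotate right by 3), then take characters alternately from the front and the back (1st, last, 2nd, 2nd-last, ...).
For "lexicon", step one produces "conlexi"; step two turns that into "cioxnel".

cioxnel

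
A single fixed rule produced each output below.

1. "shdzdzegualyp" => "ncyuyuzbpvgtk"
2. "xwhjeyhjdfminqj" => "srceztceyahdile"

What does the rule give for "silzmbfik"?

In each case the input is transformed by: shift every letter 5 places backward in the alphabet (wrapping around).
"silzmbfik" → "ndguhwadf".

ndguhwadf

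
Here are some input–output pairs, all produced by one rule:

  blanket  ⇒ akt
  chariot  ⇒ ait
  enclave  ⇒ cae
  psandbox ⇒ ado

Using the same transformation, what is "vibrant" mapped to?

bat

Looking at the pairs, the operation is to delete the first character, then keep every other character starting from the second (positions 2nd, 4th, 6th, ...).
Applying both steps to "vibrant": "ibrant", then "bat".
(Check on "enclave": → "nclave" → "cae" ✓)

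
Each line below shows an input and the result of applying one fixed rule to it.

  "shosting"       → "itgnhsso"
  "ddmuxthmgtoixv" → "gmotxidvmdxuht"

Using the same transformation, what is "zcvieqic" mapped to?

qecicziv

The transformation: swap the front and back halves of the string, then swap each adjacent pair of characters (1↔2, 3↔4, ...).
For "zcvieqic", step one produces "eqiczcvi"; step two turns that into "qecicziv".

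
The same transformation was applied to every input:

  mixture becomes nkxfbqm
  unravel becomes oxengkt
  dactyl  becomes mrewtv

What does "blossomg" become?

hfzuehll

The pattern: move the last 3 characters to the front (rotate right by 3), then shift every letter 7 places backward in the alphabet (wrapping around).
On "blossomg": the first step gives "omgbloss", and the second then gives "hfzuehll".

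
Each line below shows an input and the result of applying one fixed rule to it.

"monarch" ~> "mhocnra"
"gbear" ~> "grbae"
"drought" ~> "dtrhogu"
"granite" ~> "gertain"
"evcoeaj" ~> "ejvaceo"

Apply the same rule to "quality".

In each case the input is transformed by: take characters alternately from the front and the back (1st, last, 2nd, 2nd-last, ...).
On "quality" that produces "qyutail".

qyutail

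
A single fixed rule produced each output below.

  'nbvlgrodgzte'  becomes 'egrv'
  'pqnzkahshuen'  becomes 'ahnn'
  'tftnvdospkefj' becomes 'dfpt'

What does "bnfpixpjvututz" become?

fuvx

What's happening: keep one character in every 3, starting at position 3 (positions 3rd, 6th, 9th, ...), then sort the characters into alphabetical order.
For "bnfpixpjvututz", step one produces "fxvu"; step two turns that into "fuvx".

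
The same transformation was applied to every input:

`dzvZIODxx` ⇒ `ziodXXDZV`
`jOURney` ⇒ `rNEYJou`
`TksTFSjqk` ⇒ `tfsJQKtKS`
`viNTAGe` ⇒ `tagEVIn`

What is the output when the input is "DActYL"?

TyldaC

In each case the input is transformed by: move the first 3 characters to the end (rotate left by 3), then flip the case of every letter.
Doing the same to "DActYL": "TyldaC".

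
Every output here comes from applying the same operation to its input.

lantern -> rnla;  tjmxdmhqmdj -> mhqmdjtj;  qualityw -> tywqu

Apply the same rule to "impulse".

seim

The transformation: move the first 2 characters to the end (rotate left by 2), then delete the first 3 characters.
On "impulse": the first step gives "pulseim", and the second then gives "seim".
(Check on "tjmxdmhqmdj": → "mxdmhqmdjtj" → "mhqmdjtj" ✓)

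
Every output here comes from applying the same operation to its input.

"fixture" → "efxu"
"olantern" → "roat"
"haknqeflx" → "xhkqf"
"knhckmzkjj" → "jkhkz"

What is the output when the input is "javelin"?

njvl

In each case the input is transformed by: keep every other character starting from the first (positions 1st, 3rd, 5th, ...), then move the last character to the front.
Working it through for "javelin": intermediate "jvln", final "njvl".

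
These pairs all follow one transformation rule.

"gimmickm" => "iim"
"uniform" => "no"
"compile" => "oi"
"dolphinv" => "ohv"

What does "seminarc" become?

enc

The rule is to keep one character in every 3, starting at position 2 (positions 2nd, 5th, 8th, ...).
Doing the same to "seminarc": "enc".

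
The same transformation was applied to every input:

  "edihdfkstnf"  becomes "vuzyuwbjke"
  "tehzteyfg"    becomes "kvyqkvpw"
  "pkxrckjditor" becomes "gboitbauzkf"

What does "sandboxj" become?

jreusfo

The rule is to delete the last character, then shift every letter 9 places backward in the alphabet (wrapping around).
"sandboxj" → "sandbox" → "jreusfo".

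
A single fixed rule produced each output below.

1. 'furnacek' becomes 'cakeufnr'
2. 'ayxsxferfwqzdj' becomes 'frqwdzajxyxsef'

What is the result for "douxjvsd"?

The rule is to swap the front and back halves of the string, then swap each adjacent pair of characters (1↔2, 3↔4, ...).
On "douxjvsd": the first step gives "jvsddoux", and the second then gives "vjdsodxu".

vjdsodxu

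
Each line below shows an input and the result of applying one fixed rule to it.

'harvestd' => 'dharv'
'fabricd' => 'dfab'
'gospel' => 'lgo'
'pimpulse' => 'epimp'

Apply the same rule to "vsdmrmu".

Each output is the input with this applied: move the last character to the front, then delete the last 3 characters.
"vsdmrmu" → "uvsdmrm" → "uvsd".

uvsd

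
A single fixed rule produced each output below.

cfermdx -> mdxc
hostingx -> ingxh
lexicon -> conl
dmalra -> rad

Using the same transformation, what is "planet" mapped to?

Each output is the input with this applied: move the first character to the end, then delete the first 3 characters.
For "planet", step one produces "lanetp"; step two turns that into "etp".

etp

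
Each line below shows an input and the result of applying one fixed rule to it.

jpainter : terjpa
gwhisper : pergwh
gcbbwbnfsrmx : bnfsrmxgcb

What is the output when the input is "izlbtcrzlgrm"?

What's happening: move the first 3 characters to the end (rotate left by 3), then delete the first 2 characters.
For "izlbtcrzlgrm", step one produces "btcrzlgrmizl"; step two turns that into "crzlgrmizl".

crzlgrmizl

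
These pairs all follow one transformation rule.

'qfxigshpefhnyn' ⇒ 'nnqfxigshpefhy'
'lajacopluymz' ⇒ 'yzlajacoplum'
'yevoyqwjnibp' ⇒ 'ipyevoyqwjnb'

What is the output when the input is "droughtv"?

hvdrougt

What's happening: move the last 2 characters to the front (rotate right by 2), then swap the first and last characters.
On "droughtv": the first step gives "tvdrough", and the second then gives "hvdrougt".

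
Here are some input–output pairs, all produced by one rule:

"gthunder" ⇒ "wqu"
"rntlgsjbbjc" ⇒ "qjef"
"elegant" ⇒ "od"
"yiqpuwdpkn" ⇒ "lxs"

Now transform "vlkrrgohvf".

ouk

In each case the input is transformed by: keep one character in every 3, starting at position 2 (positions 2nd, 5th, 8th, ...), then shift every letter 3 places forward in the alphabet (wrapping around).
Starting from "vlkrrgohvf": after the first operation, "lrh"; after the second, "ouk".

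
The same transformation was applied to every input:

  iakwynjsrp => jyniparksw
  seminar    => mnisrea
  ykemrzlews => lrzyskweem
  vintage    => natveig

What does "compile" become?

Rule — take characters alternately from the front and the back (1st, last, 2nd, 2nd-last, ...), then move the last 3 characters to the front (rotate right by 3).
For "compile", step one produces "ceolmip"; step two turns that into "mipceol".

mipceol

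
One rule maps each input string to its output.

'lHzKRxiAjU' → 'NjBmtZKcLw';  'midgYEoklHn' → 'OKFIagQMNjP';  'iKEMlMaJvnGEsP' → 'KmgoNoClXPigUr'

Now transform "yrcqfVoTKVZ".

Looking at the pairs, the operation is to flip the case of every letter, then shift every letter 2 places forward in the alphabet (wrapping around).
Working it through for "yrcqfVoTKVZ": intermediate "YRCQFvOtkvz", final "ATESHxQvmxb".
(Check on "lHzKRxiAjU": → "LhZkrXIaJu" → "NjBmtZKcLw" ✓)

ATESHxQvmxb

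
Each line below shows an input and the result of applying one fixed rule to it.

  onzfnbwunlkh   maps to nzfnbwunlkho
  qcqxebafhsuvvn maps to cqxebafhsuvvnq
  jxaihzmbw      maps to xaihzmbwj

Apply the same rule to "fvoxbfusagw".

voxbfusagwf

What's happening: move the first character to the end.
"fvoxbfusagw" → "voxbfusagwf".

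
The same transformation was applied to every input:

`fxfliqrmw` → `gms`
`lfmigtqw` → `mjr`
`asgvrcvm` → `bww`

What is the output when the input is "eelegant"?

ffo

Each output is the input with this applied: keep one character in every 3, starting at position 1 (positions 1st, 4th, 7th, ...), then shift every letter 1 place forward in the alphabet (wrapping around).
For "eelegant", step one produces "een"; step two turns that into "ffo".
(Check on "asgvrcvm": → "avv" → "bww" ✓)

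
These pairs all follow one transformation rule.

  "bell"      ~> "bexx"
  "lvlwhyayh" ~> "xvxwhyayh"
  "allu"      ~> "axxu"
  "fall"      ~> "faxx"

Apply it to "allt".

axxt

The rule is to replace every "l" with "x".
Applying that to "allt" gives "axxt".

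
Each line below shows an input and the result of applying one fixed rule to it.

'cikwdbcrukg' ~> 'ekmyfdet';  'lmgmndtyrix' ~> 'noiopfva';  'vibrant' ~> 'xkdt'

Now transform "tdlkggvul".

vfnmii

The transformation: shift every letter 2 places forward in the alphabet (wrapping around), then delete the last 3 characters.
Starting from "tdlkggvul": after the first operation, "vfnmiixwn"; after the second, "vfnmii".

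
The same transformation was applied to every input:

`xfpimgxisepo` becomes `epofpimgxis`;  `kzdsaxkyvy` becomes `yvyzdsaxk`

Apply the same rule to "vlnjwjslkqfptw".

The transformation: delete the first character, then move the last 3 characters to the front (rotate right by 3).
Applying both steps to "vlnjwjslkqfptw": "lnjwjslkqfptw", then "ptwlnjwjslkqf".

ptwlnjwjslkqf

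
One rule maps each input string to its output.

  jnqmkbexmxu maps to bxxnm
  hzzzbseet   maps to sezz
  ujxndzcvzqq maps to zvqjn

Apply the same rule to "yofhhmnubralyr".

murlroh

What's happening: keep every other character starting from the second (positions 2nd, 4th, 6th, ...), then move the first 2 characters to the end (rotate left by 2).
On "yofhhmnubralyr": the first step gives "ohmurlr", and the second then gives "murlroh".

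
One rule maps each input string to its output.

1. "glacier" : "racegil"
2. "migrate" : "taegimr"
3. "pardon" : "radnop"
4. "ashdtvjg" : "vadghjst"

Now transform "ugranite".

uaeginrt

Rule — sort the characters into alphabetical order, then move the last character to the front.
Starting from "ugranite": after the first operation, "aeginrtu"; after the second, "uaeginrt".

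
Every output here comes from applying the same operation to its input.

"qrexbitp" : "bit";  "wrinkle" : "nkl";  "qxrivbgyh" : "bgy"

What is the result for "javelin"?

eli

The pattern: delete the last character, then keep only the last 3 characters.
Starting from "javelin": after the first operation, "javeli"; after the second, "eli".
(Check on "qrexbitp": → "qrexbit" → "bit" ✓)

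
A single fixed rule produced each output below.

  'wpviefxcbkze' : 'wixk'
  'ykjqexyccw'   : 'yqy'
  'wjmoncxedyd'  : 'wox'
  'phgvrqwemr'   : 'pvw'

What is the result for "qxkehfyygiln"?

qeyi

Looking at the pairs, the operation is to delete the last 2 characters, then keep one character in every 3, starting at position 1 (positions 1st, 4th, 7th, ...).
Starting from "qxkehfyygiln": after the first operation, "qxkehfyygi"; after the second, "qeyi".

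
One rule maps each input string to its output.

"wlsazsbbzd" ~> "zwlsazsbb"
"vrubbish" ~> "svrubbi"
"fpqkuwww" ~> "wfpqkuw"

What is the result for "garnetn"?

tgarne

The transformation: delete the last character, then move the last character to the front.
On "garnetn": the first step gives "garnet", and the second then gives "tgarne".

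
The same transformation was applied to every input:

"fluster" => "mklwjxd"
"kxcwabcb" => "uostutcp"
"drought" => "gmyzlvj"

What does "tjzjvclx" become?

What's happening: move the first 2 characters to the end (rotate left by 2), then shift every letter 8 places backward in the alphabet (wrapping around).
Applying both steps to "tjzjvclx": "zjvclxtj", then "rbnudplb".

rbnudplb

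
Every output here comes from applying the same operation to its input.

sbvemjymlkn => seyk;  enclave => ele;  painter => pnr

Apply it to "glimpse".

What's happening: keep one character in every 3, starting at position 1 (positions 1st, 4th, 7th, ...).
For "glimpse" the result is "gme".

gme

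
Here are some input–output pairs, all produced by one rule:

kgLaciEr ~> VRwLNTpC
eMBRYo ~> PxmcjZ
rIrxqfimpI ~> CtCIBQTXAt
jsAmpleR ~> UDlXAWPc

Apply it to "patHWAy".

ALEshlJ

Looking at the pairs, the operation is to flip the case of every letter, then shift every letter 11 places forward in the alphabet (wrapping around).
"patHWAy" → "PAThwaY" → "ALEshlJ".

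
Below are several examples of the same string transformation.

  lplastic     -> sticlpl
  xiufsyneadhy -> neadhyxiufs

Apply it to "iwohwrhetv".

In each case the input is transformed by: swap the front and back halves of the string, then delete the last character.
Working it through for "iwohwrhetv": intermediate "rhetviwohw", final "rhetviwoh".

rhetviwoh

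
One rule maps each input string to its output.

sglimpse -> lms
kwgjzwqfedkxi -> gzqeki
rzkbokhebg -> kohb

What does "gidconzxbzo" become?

The transformation: delete the first character, then keep every other character starting from the second (positions 2nd, 4th, 6th, ...).
For "gidconzxbzo", step one produces "idconzxbzo"; step two turns that into "dozbo".

dozbo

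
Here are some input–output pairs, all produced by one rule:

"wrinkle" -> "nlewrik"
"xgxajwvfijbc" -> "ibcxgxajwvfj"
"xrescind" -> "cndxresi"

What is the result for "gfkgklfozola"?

zlagfkgklfoo

Each output is the input with this applied: move the last 3 characters to the front (rotate right by 3), then swap the first and last characters.
Working it through for "gfkgklfozola": intermediate "olagfkgklfoz", final "zlagfkgklfoo".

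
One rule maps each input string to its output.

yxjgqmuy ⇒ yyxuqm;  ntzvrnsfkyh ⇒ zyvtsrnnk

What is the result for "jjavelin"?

vnljji

The rule is to sort the characters into reverse alphabetical order, then delete the last 2 characters.
For "jjavelin", step one produces "vnljjiea"; step two turns that into "vnljji".
(Check on "ntzvrnsfkyh": → "zyvtsrnnkhf" → "zyvtsrnnk" ✓)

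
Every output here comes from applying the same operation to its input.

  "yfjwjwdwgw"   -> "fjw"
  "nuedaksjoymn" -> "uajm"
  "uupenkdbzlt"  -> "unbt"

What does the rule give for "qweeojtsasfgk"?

wosf

The transformation: keep one character in every 3, starting at position 2 (positions 2nd, 5th, 8th, ...).
So "qweeojtsasfgk" becomes "wosf".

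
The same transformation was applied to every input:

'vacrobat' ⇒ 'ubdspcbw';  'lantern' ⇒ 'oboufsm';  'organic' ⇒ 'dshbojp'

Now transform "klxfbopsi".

The transformation: swap the first and last characters, then shift every letter 1 place forward in the alphabet (wrapping around).
"klxfbopsi" → "ilxfbopsk" → "jmygcpqtl".
(Check on "lantern": → "nanterl" → "oboufsm" ✓)

jmygcpqtl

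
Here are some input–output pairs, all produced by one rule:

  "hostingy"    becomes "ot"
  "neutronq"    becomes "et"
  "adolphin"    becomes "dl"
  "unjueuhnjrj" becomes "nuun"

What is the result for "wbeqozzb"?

bq

What's happening: delete the last 3 characters, then keep every other character starting from the second (positions 2nd, 4th, 6th, ...).
Applying both steps to "wbeqozzb": "wbeqo", then "bq".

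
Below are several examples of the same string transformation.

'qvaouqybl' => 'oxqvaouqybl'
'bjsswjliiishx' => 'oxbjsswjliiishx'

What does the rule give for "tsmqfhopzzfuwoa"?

Looking at the pairs, the operation is to prepend "ox".
On "tsmqfhopzzfuwoa" that produces "oxtsmqfhopzzfuwoa".

oxtsmqfhopzzfuwoa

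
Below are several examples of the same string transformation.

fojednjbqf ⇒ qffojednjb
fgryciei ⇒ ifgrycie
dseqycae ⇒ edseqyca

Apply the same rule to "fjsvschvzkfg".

kfgfjsvschvz

In each case the input is transformed by: swap the front and back halves of the string, then move the first 3 characters to the end (rotate left by 3).
Applying that to "fjsvschvzkfg" gives "kfgfjsvschvz".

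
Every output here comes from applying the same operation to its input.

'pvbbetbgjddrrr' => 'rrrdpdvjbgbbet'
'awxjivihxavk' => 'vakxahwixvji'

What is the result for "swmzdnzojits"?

What's happening: move the last 2 characters to the front (rotate right by 2), then take characters alternately from the front and the back (1st, last, 2nd, 2nd-last, ...).
Doing the same to "swmzdnzojits": "tisjsowzmnzd".
(Check on "pvbbetbgjddrrr": → "rrpvbbetbgjddr" → "rrrdpdvjbgbbet" ✓)

tisjsowzmnzd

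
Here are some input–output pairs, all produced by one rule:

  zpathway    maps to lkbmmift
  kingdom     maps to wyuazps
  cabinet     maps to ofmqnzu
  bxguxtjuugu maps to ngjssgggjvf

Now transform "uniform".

Each output is the input with this applied: take characters alternately from the front and the back (1st, last, 2nd, 2nd-last, ...), then shift every letter 12 places forward in the alphabet (wrapping around).
Doing the same to "uniform": "gyzduar".
(Check on "zpathway": → "zypaawth" → "lkbmmift" ✓)

gyzduar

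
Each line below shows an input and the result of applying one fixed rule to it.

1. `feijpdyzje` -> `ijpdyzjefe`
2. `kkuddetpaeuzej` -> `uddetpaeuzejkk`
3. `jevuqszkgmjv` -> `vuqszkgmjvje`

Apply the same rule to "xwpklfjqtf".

pklfjqtfxw

Rule — move the first 2 characters to the end (rotate left by 2).
So "xwpklfjqtf" becomes "pklfjqtfxw".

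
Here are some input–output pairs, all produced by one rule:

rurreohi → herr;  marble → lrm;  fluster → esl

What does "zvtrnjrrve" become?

vrntz

In each case the input is transformed by: reverse the string, then keep every other character starting from the second (positions 2nd, 4th, 6th, ...).
On "zvtrnjrrve": the first step gives "evrrjnrtvz", and the second then gives "vrntz".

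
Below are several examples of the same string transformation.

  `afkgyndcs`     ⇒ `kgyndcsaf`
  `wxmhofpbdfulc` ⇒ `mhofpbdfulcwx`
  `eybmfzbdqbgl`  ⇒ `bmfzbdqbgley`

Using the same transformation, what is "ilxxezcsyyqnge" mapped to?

The transformation: move the first 2 characters to the end (rotate left by 2).
For "ilxxezcsyyqnge" the result is "xxezcsyyqngeil".

xxezcsyyqngeil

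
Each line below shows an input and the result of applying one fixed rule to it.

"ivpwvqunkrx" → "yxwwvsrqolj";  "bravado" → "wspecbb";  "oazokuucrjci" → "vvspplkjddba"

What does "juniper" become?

The transformation: shift every letter 1 place forward in the alphabet (wrapping around), then sort the characters into reverse alphabetical order.
On "juniper": the first step gives "kvojqfs", and the second then gives "vsqokjf".

vsqokjf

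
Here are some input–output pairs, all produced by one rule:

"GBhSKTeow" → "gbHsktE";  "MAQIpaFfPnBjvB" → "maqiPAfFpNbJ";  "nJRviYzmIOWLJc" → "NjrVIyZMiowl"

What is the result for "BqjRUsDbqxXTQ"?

bQJruSdBQXx

What's happening: delete the last 2 characters, then flip the case of every letter.
For "BqjRUsDbqxXTQ", step one produces "BqjRUsDbqxX"; step two turns that into "bQJruSdBQXx".
(Check on "MAQIpaFfPnBjvB": → "MAQIpaFfPnBj" → "maqiPAfFpNbJ" ✓)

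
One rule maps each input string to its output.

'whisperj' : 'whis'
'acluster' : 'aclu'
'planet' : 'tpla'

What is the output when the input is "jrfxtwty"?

Rule — swap the front and back halves of the string, then keep only the last 4 characters.
"jrfxtwty" → "twtyjrfx" → "jrfx".

jrfx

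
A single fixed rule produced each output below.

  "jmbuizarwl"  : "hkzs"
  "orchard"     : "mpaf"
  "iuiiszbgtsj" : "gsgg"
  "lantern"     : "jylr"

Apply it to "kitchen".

Each output is the input with this applied: shift every letter 2 places backward in the alphabet (wrapping around), then keep only the first 4 characters.
On "kitchen": the first step gives "igrafcl", and the second then gives "igra".

igra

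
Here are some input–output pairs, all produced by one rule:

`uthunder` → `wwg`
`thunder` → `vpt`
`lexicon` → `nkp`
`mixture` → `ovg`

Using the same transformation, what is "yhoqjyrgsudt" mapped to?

astw

Rule — shift every letter 2 places forward in the alphabet (wrapping around), then keep one character in every 3, starting at position 1 (positions 1st, 4th, 7th, ...).
"yhoqjyrgsudt" → "ajqslatiuwfv" → "astw".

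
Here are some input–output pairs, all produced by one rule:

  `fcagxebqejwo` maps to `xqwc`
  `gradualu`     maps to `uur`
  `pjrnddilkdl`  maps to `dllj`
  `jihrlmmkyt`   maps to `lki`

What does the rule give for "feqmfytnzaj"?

fnje

The transformation: keep one character in every 3, starting at position 2 (positions 2nd, 5th, 8th, ...), then move the first character to the end.
For "feqmfytnzaj" the result is "fnje".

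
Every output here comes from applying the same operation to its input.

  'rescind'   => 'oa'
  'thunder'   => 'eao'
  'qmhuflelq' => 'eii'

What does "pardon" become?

Each output is the input with this applied: shift every letter 3 places backward in the alphabet (wrapping around), then keep only the vowels.
Working it through for "pardon": intermediate "mxoalk", final "oa".

oa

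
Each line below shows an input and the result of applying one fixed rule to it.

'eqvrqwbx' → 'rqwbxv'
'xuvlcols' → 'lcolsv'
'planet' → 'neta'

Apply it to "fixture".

turex

The rule is to delete the first 2 characters, then move the first character to the end.
"fixture" → "xture" → "turex".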